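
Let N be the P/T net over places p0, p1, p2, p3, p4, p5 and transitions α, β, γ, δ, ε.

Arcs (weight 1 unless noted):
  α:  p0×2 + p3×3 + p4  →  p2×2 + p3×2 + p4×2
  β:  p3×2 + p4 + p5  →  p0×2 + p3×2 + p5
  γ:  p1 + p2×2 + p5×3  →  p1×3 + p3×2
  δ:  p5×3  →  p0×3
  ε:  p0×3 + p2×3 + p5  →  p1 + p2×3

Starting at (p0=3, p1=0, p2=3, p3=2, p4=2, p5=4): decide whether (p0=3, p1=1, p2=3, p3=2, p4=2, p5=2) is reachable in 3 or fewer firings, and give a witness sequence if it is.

NO — not reachable within 3 firings

depth 0: 1 marking
depth 1: 4 markings reached so far
depth 2: 9 markings reached so far
depth 3: 13 markings reached so far
target is not among the 13 markings reachable within 3 steps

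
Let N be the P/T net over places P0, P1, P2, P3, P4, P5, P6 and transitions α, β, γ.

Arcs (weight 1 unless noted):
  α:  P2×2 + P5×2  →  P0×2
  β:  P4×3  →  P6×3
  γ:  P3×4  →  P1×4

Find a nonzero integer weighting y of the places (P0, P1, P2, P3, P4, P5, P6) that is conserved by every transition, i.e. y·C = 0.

Incidence matrix C (rows=places, cols=transitions):
        α    β    γ
   P0   2    0    0
   P1   0    0    4
   P2  -2    0    0
   P3   0    0   -4
   P4   0   -3    0
   P5  -2    0    0
   P6   0    3    0

Candidate y = [1, 0, 1, 0, 0, 0, 0]; check y·C column-wise:
  col α: 1·2 + 1·-2 + 0·-2 = 0
  col β: 1·0 + 1·0 + 0·-3 + 0·3 = 0
  col γ: 1·0 + 0·4 + 1·0 + 0·-4 = 0

y = (P0:1, P1:0, P2:1, P3:0, P4:0, P5:0, P6:0)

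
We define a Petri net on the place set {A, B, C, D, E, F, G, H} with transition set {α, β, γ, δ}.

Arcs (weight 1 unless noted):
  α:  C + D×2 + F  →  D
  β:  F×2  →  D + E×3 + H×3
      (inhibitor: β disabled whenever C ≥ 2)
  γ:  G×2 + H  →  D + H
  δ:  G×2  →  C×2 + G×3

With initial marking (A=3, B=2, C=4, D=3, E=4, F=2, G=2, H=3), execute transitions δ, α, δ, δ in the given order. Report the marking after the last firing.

(A=3, B=2, C=9, D=2, E=4, F=1, G=5, H=3)

step 1: fire δ:  (A=3, B=2, C=4, D=3, E=4, F=2, G=2, H=3) → (A=3, B=2, C=6, D=3, E=4, F=2, G=3, H=3)
step 2: fire α:  (A=3, B=2, C=6, D=3, E=4, F=2, G=3, H=3) → (A=3, B=2, C=5, D=2, E=4, F=1, G=3, H=3)
step 3: fire δ:  (A=3, B=2, C=5, D=2, E=4, F=1, G=3, H=3) → (A=3, B=2, C=7, D=2, E=4, F=1, G=4, H=3)
step 4: fire δ:  (A=3, B=2, C=7, D=2, E=4, F=1, G=4, H=3) → (A=3, B=2, C=9, D=2, E=4, F=1, G=5, H=3)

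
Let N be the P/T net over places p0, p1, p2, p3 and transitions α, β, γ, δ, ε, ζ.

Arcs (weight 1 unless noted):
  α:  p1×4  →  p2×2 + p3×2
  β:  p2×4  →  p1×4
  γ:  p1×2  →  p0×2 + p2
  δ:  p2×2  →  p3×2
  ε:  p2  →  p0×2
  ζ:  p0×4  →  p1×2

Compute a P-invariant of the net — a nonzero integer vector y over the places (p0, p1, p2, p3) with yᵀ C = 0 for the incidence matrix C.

Incidence matrix C (rows=places, cols=transitions):
        α    β    γ    δ    ε    ζ
   p0   0    0    2    0    2   -4
   p1  -4    4   -2    0    0    2
   p2   2   -4    1   -2   -1    0
   p3   2    0    0    2    0    0

Candidate y = [1, 2, 2, 2]; check y·C column-wise:
  col α: 1·0 + 2·-4 + 2·2 + 2·2 = 0
  col β: 1·0 + 2·4 + 2·-4 + 2·0 = 0
  col γ: 1·2 + 2·-2 + 2·1 + 2·0 = 0
  col δ: 1·0 + 2·0 + 2·-2 + 2·2 = 0
  col ε: 1·2 + 2·0 + 2·-1 + 2·0 = 0
  col ζ: 1·-4 + 2·2 + 2·0 + 2·0 = 0

y = (p0:1, p1:2, p2:2, p3:2)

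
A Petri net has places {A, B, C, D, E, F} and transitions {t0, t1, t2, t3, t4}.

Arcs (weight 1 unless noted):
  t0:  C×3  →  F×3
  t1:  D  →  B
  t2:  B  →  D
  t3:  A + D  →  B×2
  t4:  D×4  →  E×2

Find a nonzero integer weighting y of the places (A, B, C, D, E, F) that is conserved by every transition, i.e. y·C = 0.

y = (A:1, B:1, C:0, D:1, E:2, F:0)

Incidence matrix C (rows=places, cols=transitions):
       t0   t1   t2   t3   t4
    A   0    0    0   -1    0
    B   0    1   -1    2    0
    C  -3    0    0    0    0
    D   0   -1    1   -1   -4
    E   0    0    0    0    2
    F   3    0    0    0    0

Candidate y = [1, 1, 0, 1, 2, 0]; check y·C column-wise:
  col t0: 1·0 + 1·0 + 0·-3 + 1·0 + 2·0 + 0·3 = 0
  col t1: 1·0 + 1·1 + 1·-1 + 2·0 = 0
  col t2: 1·0 + 1·-1 + 1·1 + 2·0 = 0
  col t3: 1·-1 + 1·2 + 1·-1 + 2·0 = 0
  col t4: 1·0 + 1·0 + 1·-4 + 2·2 = 0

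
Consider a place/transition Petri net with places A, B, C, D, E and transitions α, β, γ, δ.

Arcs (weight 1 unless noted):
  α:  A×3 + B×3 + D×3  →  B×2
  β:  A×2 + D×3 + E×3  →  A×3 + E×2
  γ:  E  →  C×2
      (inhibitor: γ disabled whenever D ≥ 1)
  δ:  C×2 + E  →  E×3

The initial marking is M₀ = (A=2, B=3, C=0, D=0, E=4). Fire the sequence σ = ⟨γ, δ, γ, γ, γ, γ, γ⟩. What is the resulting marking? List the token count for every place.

(A=2, B=3, C=10, D=0, E=0)

step 1: fire γ:  (A=2, B=3, C=0, D=0, E=4) → (A=2, B=3, C=2, D=0, E=3)
step 2: fire δ:  (A=2, B=3, C=2, D=0, E=3) → (A=2, B=3, C=0, D=0, E=5)
step 3: fire γ:  (A=2, B=3, C=0, D=0, E=5) → (A=2, B=3, C=2, D=0, E=4)
step 4: fire γ:  (A=2, B=3, C=2, D=0, E=4) → (A=2, B=3, C=4, D=0, E=3)
step 5: fire γ:  (A=2, B=3, C=4, D=0, E=3) → (A=2, B=3, C=6, D=0, E=2)
step 6: fire γ:  (A=2, B=3, C=6, D=0, E=2) → (A=2, B=3, C=8, D=0, E=1)
step 7: fire γ:  (A=2, B=3, C=8, D=0, E=1) → (A=2, B=3, C=10, D=0, E=0)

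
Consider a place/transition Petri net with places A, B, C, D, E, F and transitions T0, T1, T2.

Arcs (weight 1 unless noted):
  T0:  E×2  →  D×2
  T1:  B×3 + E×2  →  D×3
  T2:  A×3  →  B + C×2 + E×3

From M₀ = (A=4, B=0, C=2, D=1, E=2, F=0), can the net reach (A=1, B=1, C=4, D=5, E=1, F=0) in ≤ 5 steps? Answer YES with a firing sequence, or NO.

YES — reachable via ⟨T0, T2, T0⟩ (3 firings)

step 1: fire T0:  (A=4, B=0, C=2, D=1, E=2, F=0) → (A=4, B=0, C=2, D=3, E=0, F=0)
step 2: fire T2:  (A=4, B=0, C=2, D=3, E=0, F=0) → (A=1, B=1, C=4, D=3, E=3, F=0)
step 3: fire T0:  (A=1, B=1, C=4, D=3, E=3, F=0) → (A=1, B=1, C=4, D=5, E=1, F=0)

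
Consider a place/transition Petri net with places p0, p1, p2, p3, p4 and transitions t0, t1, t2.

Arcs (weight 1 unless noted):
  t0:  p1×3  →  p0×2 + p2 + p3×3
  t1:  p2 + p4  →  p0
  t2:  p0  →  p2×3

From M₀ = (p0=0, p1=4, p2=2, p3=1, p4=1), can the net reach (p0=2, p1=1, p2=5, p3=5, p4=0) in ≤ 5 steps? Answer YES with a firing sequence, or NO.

depth 0: 1 marking
depth 1: 3 markings reached so far
depth 2: 6 markings reached so far
depth 3: 8 markings reached so far
depth 4: 9 markings reached so far
depth 5: 10 markings reached so far
target is not among the 10 markings reachable within 5 steps

NO — not reachable within 5 firings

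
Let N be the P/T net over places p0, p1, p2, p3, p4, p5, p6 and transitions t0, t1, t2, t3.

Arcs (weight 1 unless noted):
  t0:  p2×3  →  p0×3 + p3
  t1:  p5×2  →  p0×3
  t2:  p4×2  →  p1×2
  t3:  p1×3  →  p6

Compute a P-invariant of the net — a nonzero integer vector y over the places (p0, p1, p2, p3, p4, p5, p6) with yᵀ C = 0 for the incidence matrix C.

Incidence matrix C (rows=places, cols=transitions):
       t0   t1   t2   t3
   p0   3    3    0    0
   p1   0    0    2   -3
   p2  -3    0    0    0
   p3   1    0    0    0
   p4   0    0   -2    0
   p5   0   -2    0    0
   p6   0    0    0    1

Candidate y = [0, 0, 1, 3, 0, 0, 0]; check y·C column-wise:
  col t0: 0·3 + 1·-3 + 3·1 = 0
  col t1: 0·3 + 1·0 + 3·0 + 0·-2 = 0
  col t2: 0·2 + 1·0 + 3·0 + 0·-2 = 0
  col t3: 0·-3 + 1·0 + 3·0 + 0·1 = 0

y = (p0:0, p1:0, p2:1, p3:3, p4:0, p5:0, p6:0)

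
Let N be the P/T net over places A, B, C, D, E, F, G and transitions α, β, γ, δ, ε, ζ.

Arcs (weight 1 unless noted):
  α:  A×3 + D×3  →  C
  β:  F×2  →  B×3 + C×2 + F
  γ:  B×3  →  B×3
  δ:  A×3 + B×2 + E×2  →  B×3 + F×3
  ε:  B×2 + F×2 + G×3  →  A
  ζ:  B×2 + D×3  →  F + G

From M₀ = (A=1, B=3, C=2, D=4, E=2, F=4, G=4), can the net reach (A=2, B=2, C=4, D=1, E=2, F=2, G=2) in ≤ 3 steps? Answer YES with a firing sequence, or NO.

YES — reachable via ⟨β, ε, ζ⟩ (3 firings)

step 1: fire β:  (A=1, B=3, C=2, D=4, E=2, F=4, G=4) → (A=1, B=6, C=4, D=4, E=2, F=3, G=4)
step 2: fire ε:  (A=1, B=6, C=4, D=4, E=2, F=3, G=4) → (A=2, B=4, C=4, D=4, E=2, F=1, G=1)
step 3: fire ζ:  (A=2, B=4, C=4, D=4, E=2, F=1, G=1) → (A=2, B=2, C=4, D=1, E=2, F=2, G=2)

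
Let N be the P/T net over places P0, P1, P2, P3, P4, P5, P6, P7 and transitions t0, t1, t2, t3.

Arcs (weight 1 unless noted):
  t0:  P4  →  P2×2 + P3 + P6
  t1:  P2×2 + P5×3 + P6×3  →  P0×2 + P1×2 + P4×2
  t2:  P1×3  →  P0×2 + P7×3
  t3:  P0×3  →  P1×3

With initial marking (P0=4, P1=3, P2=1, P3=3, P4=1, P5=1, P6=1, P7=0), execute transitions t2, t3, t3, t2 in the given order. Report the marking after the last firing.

(P0=2, P1=3, P2=1, P3=3, P4=1, P5=1, P6=1, P7=6)

step 1: fire t2:  (P0=4, P1=3, P2=1, P3=3, P4=1, P5=1, P6=1, P7=0) → (P0=6, P1=0, P2=1, P3=3, P4=1, P5=1, P6=1, P7=3)
step 2: fire t3:  (P0=6, P1=0, P2=1, P3=3, P4=1, P5=1, P6=1, P7=3) → (P0=3, P1=3, P2=1, P3=3, P4=1, P5=1, P6=1, P7=3)
step 3: fire t3:  (P0=3, P1=3, P2=1, P3=3, P4=1, P5=1, P6=1, P7=3) → (P0=0, P1=6, P2=1, P3=3, P4=1, P5=1, P6=1, P7=3)
step 4: fire t2:  (P0=0, P1=6, P2=1, P3=3, P4=1, P5=1, P6=1, P7=3) → (P0=2, P1=3, P2=1, P3=3, P4=1, P5=1, P6=1, P7=6)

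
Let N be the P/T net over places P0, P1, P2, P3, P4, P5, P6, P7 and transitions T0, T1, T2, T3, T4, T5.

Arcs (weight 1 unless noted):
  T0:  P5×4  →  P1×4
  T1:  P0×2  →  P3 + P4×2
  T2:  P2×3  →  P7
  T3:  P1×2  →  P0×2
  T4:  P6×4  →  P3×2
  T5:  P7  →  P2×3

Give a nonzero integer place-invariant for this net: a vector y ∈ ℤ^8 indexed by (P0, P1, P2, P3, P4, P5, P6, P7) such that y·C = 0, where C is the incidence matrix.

Incidence matrix C (rows=places, cols=transitions):
       T0   T1   T2   T3   T4   T5
   P0   0   -2    0    2    0    0
   P1   4    0    0   -2    0    0
   P2   0    0   -3    0    0    3
   P3   0    1    0    0    2    0
   P4   0    2    0    0    0    0
   P5  -4    0    0    0    0    0
   P6   0    0    0    0   -4    0
   P7   0    0    1    0    0   -1

Candidate y = [1, 1, 0, 0, 1, 1, 0, 0]; check y·C column-wise:
  col T0: 1·0 + 1·4 + 1·0 + 1·-4 = 0
  col T1: 1·-2 + 1·0 + 0·1 + 1·2 + 1·0 = 0
  col T2: 1·0 + 1·0 + 0·-3 + 1·0 + 1·0 + 0·1 = 0
  col T3: 1·2 + 1·-2 + 1·0 + 1·0 = 0
  col T4: 1·0 + 1·0 + 0·2 + 1·0 + 1·0 + 0·-4 = 0
  col T5: 1·0 + 1·0 + 0·3 + 1·0 + 1·0 + 0·-1 = 0

y = (P0:1, P1:1, P2:0, P3:0, P4:1, P5:1, P6:0, P7:0)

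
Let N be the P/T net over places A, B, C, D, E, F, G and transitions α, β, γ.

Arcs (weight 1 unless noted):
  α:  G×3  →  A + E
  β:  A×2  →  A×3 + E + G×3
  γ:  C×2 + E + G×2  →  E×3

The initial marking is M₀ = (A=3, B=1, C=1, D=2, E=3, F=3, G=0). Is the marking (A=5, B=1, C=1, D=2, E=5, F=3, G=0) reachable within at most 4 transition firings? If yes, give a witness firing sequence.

step 1: fire β:  (A=3, B=1, C=1, D=2, E=3, F=3, G=0) → (A=4, B=1, C=1, D=2, E=4, F=3, G=3)
step 2: fire α:  (A=4, B=1, C=1, D=2, E=4, F=3, G=3) → (A=5, B=1, C=1, D=2, E=5, F=3, G=0)

YES — reachable via ⟨β, α⟩ (2 firings)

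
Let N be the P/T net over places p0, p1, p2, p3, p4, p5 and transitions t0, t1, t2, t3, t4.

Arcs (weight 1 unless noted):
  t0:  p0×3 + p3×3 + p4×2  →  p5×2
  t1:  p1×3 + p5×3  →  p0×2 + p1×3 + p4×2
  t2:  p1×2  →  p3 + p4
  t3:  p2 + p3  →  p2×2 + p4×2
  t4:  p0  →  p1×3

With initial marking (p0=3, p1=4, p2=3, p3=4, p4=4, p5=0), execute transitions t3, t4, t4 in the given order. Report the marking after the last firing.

step 1: fire t3:  (p0=3, p1=4, p2=3, p3=4, p4=4, p5=0) → (p0=3, p1=4, p2=4, p3=3, p4=6, p5=0)
step 2: fire t4:  (p0=3, p1=4, p2=4, p3=3, p4=6, p5=0) → (p0=2, p1=7, p2=4, p3=3, p4=6, p5=0)
step 3: fire t4:  (p0=2, p1=7, p2=4, p3=3, p4=6, p5=0) → (p0=1, p1=10, p2=4, p3=3, p4=6, p5=0)

(p0=1, p1=10, p2=4, p3=3, p4=6, p5=0)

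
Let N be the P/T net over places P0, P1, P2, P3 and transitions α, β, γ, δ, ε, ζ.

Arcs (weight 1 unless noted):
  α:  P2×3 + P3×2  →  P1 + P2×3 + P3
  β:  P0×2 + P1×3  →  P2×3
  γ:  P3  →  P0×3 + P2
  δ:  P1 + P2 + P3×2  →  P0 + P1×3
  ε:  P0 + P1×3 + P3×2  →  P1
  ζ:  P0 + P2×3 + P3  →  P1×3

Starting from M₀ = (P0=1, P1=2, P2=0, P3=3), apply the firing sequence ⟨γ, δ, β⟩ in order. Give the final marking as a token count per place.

step 1: fire γ:  (P0=1, P1=2, P2=0, P3=3) → (P0=4, P1=2, P2=1, P3=2)
step 2: fire δ:  (P0=4, P1=2, P2=1, P3=2) → (P0=5, P1=4, P2=0, P3=0)
step 3: fire β:  (P0=5, P1=4, P2=0, P3=0) → (P0=3, P1=1, P2=3, P3=0)

(P0=3, P1=1, P2=3, P3=0)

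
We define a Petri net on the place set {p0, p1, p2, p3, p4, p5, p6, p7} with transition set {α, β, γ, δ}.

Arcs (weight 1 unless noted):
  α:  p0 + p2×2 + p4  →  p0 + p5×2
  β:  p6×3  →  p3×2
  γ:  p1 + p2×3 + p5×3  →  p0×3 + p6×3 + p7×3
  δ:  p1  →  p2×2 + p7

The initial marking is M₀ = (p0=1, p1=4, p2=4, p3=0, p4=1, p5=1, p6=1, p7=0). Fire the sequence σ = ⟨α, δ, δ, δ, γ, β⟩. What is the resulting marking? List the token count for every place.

step 1: fire α:  (p0=1, p1=4, p2=4, p3=0, p4=1, p5=1, p6=1, p7=0) → (p0=1, p1=4, p2=2, p3=0, p4=0, p5=3, p6=1, p7=0)
step 2: fire δ:  (p0=1, p1=4, p2=2, p3=0, p4=0, p5=3, p6=1, p7=0) → (p0=1, p1=3, p2=4, p3=0, p4=0, p5=3, p6=1, p7=1)
step 3: fire δ:  (p0=1, p1=3, p2=4, p3=0, p4=0, p5=3, p6=1, p7=1) → (p0=1, p1=2, p2=6, p3=0, p4=0, p5=3, p6=1, p7=2)
step 4: fire δ:  (p0=1, p1=2, p2=6, p3=0, p4=0, p5=3, p6=1, p7=2) → (p0=1, p1=1, p2=8, p3=0, p4=0, p5=3, p6=1, p7=3)
step 5: fire γ:  (p0=1, p1=1, p2=8, p3=0, p4=0, p5=3, p6=1, p7=3) → (p0=4, p1=0, p2=5, p3=0, p4=0, p5=0, p6=4, p7=6)
step 6: fire β:  (p0=4, p1=0, p2=5, p3=0, p4=0, p5=0, p6=4, p7=6) → (p0=4, p1=0, p2=5, p3=2, p4=0, p5=0, p6=1, p7=6)

(p0=4, p1=0, p2=5, p3=2, p4=0, p5=0, p6=1, p7=6)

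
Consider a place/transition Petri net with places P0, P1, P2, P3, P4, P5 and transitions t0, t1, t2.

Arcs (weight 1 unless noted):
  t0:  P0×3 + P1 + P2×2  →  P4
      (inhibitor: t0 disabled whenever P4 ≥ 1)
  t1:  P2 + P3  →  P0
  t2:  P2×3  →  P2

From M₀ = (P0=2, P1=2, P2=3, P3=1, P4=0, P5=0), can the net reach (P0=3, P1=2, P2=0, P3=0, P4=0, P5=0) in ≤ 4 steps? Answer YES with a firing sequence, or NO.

YES — reachable via ⟨t2, t1⟩ (2 firings)

step 1: fire t2:  (P0=2, P1=2, P2=3, P3=1, P4=0, P5=0) → (P0=2, P1=2, P2=1, P3=1, P4=0, P5=0)
step 2: fire t1:  (P0=2, P1=2, P2=1, P3=1, P4=0, P5=0) → (P0=3, P1=2, P2=0, P3=0, P4=0, P5=0)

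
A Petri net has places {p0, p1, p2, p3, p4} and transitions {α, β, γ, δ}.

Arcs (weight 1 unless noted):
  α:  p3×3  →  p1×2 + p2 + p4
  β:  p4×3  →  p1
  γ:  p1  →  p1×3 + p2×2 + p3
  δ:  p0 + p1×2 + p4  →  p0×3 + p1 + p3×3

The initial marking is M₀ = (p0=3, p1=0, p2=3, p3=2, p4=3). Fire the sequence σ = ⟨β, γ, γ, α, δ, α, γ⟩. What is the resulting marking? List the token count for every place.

step 1: fire β:  (p0=3, p1=0, p2=3, p3=2, p4=3) → (p0=3, p1=1, p2=3, p3=2, p4=0)
step 2: fire γ:  (p0=3, p1=1, p2=3, p3=2, p4=0) → (p0=3, p1=3, p2=5, p3=3, p4=0)
step 3: fire γ:  (p0=3, p1=3, p2=5, p3=3, p4=0) → (p0=3, p1=5, p2=7, p3=4, p4=0)
step 4: fire α:  (p0=3, p1=5, p2=7, p3=4, p4=0) → (p0=3, p1=7, p2=8, p3=1, p4=1)
step 5: fire δ:  (p0=3, p1=7, p2=8, p3=1, p4=1) → (p0=5, p1=6, p2=8, p3=4, p4=0)
step 6: fire α:  (p0=5, p1=6, p2=8, p3=4, p4=0) → (p0=5, p1=8, p2=9, p3=1, p4=1)
step 7: fire γ:  (p0=5, p1=8, p2=9, p3=1, p4=1) → (p0=5, p1=10, p2=11, p3=2, p4=1)

(p0=5, p1=10, p2=11, p3=2, p4=1)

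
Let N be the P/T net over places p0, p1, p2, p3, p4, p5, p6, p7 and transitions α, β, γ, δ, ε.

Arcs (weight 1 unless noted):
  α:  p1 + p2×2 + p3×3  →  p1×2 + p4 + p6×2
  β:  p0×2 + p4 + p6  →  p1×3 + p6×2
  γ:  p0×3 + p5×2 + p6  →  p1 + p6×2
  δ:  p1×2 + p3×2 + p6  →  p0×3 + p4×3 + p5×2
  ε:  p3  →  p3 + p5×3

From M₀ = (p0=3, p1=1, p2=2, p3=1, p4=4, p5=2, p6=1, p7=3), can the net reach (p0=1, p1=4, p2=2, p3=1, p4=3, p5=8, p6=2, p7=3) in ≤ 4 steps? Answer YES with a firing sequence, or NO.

step 1: fire β:  (p0=3, p1=1, p2=2, p3=1, p4=4, p5=2, p6=1, p7=3) → (p0=1, p1=4, p2=2, p3=1, p4=3, p5=2, p6=2, p7=3)
step 2: fire ε:  (p0=1, p1=4, p2=2, p3=1, p4=3, p5=2, p6=2, p7=3) → (p0=1, p1=4, p2=2, p3=1, p4=3, p5=5, p6=2, p7=3)
step 3: fire ε:  (p0=1, p1=4, p2=2, p3=1, p4=3, p5=5, p6=2, p7=3) → (p0=1, p1=4, p2=2, p3=1, p4=3, p5=8, p6=2, p7=3)

YES — reachable via ⟨β, ε, ε⟩ (3 firings)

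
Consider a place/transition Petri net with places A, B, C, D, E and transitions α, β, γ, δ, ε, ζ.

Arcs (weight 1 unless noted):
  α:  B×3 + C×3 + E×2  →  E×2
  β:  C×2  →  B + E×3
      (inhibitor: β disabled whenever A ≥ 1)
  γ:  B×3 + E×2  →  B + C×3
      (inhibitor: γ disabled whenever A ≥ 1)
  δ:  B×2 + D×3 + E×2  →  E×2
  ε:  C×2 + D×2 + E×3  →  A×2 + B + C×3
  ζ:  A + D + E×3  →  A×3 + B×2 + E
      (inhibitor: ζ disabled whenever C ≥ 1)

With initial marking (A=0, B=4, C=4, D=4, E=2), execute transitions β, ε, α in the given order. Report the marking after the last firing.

(A=2, B=3, C=0, D=2, E=2)

step 1: fire β:  (A=0, B=4, C=4, D=4, E=2) → (A=0, B=5, C=2, D=4, E=5)
step 2: fire ε:  (A=0, B=5, C=2, D=4, E=5) → (A=2, B=6, C=3, D=2, E=2)
step 3: fire α:  (A=2, B=6, C=3, D=2, E=2) → (A=2, B=3, C=0, D=2, E=2)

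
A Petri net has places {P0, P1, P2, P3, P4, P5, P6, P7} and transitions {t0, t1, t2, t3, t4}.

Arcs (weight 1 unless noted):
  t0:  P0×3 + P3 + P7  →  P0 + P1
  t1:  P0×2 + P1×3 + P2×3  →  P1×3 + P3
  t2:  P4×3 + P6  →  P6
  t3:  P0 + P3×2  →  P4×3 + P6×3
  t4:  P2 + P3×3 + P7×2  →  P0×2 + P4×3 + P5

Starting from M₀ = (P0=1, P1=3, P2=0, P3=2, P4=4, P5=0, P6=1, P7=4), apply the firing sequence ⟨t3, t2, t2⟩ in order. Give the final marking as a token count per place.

step 1: fire t3:  (P0=1, P1=3, P2=0, P3=2, P4=4, P5=0, P6=1, P7=4) → (P0=0, P1=3, P2=0, P3=0, P4=7, P5=0, P6=4, P7=4)
step 2: fire t2:  (P0=0, P1=3, P2=0, P3=0, P4=7, P5=0, P6=4, P7=4) → (P0=0, P1=3, P2=0, P3=0, P4=4, P5=0, P6=4, P7=4)
step 3: fire t2:  (P0=0, P1=3, P2=0, P3=0, P4=4, P5=0, P6=4, P7=4) → (P0=0, P1=3, P2=0, P3=0, P4=1, P5=0, P6=4, P7=4)

(P0=0, P1=3, P2=0, P3=0, P4=1, P5=0, P6=4, P7=4)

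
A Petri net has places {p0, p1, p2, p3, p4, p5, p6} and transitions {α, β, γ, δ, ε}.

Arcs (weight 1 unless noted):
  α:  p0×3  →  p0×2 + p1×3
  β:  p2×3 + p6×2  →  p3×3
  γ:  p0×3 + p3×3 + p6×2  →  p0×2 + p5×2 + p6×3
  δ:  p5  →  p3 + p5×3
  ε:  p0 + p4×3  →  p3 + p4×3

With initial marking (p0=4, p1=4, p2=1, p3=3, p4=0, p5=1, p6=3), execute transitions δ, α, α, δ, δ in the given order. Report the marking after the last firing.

(p0=2, p1=10, p2=1, p3=6, p4=0, p5=7, p6=3)

step 1: fire δ:  (p0=4, p1=4, p2=1, p3=3, p4=0, p5=1, p6=3) → (p0=4, p1=4, p2=1, p3=4, p4=0, p5=3, p6=3)
step 2: fire α:  (p0=4, p1=4, p2=1, p3=4, p4=0, p5=3, p6=3) → (p0=3, p1=7, p2=1, p3=4, p4=0, p5=3, p6=3)
step 3: fire α:  (p0=3, p1=7, p2=1, p3=4, p4=0, p5=3, p6=3) → (p0=2, p1=10, p2=1, p3=4, p4=0, p5=3, p6=3)
step 4: fire δ:  (p0=2, p1=10, p2=1, p3=4, p4=0, p5=3, p6=3) → (p0=2, p1=10, p2=1, p3=5, p4=0, p5=5, p6=3)
step 5: fire δ:  (p0=2, p1=10, p2=1, p3=5, p4=0, p5=5, p6=3) → (p0=2, p1=10, p2=1, p3=6, p4=0, p5=7, p6=3)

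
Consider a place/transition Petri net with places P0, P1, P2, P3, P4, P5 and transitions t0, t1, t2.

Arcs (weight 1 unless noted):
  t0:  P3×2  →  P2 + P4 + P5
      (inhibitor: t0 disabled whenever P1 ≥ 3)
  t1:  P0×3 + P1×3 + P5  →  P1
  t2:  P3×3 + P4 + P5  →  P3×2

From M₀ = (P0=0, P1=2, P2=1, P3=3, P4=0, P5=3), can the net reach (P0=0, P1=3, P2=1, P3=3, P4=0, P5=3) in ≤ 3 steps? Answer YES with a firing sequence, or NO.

depth 0: 1 marking
depth 1: 2 markings reached so far
depth 2: 2 markings reached so far
(frontier empty at depth 2; search complete)
target is not among the 2 markings reachable within 3 steps

NO — not reachable within 3 firings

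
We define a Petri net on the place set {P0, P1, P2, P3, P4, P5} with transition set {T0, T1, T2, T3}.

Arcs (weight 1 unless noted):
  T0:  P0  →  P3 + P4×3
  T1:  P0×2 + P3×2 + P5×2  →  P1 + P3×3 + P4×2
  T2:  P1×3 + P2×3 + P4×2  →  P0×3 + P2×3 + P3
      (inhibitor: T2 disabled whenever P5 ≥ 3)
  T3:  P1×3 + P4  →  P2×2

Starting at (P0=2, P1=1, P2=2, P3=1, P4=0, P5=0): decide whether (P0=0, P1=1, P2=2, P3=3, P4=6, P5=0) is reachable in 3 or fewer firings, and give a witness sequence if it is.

YES — reachable via ⟨T0, T0⟩ (2 firings)

step 1: fire T0:  (P0=2, P1=1, P2=2, P3=1, P4=0, P5=0) → (P0=1, P1=1, P2=2, P3=2, P4=3, P5=0)
step 2: fire T0:  (P0=1, P1=1, P2=2, P3=2, P4=3, P5=0) → (P0=0, P1=1, P2=2, P3=3, P4=6, P5=0)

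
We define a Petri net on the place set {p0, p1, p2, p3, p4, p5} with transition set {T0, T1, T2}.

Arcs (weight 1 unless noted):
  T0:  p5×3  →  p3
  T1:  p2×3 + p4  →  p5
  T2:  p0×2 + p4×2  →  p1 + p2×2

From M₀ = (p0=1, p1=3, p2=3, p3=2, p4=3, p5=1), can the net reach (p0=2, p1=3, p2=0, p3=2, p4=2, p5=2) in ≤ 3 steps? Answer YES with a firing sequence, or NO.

depth 0: 1 marking
depth 1: 2 markings reached so far
depth 2: 2 markings reached so far
(frontier empty at depth 2; search complete)
target is not among the 2 markings reachable within 3 steps

NO — not reachable within 3 firings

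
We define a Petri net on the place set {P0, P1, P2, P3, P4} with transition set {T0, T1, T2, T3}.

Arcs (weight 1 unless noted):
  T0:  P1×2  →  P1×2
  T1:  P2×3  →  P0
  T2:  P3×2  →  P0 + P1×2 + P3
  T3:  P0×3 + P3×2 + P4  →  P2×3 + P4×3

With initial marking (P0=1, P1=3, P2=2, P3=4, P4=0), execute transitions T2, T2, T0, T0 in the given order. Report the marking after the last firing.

step 1: fire T2:  (P0=1, P1=3, P2=2, P3=4, P4=0) → (P0=2, P1=5, P2=2, P3=3, P4=0)
step 2: fire T2:  (P0=2, P1=5, P2=2, P3=3, P4=0) → (P0=3, P1=7, P2=2, P3=2, P4=0)
step 3: fire T0:  (P0=3, P1=7, P2=2, P3=2, P4=0) → (P0=3, P1=7, P2=2, P3=2, P4=0)
step 4: fire T0:  (P0=3, P1=7, P2=2, P3=2, P4=0) → (P0=3, P1=7, P2=2, P3=2, P4=0)

(P0=3, P1=7, P2=2, P3=2, P4=0)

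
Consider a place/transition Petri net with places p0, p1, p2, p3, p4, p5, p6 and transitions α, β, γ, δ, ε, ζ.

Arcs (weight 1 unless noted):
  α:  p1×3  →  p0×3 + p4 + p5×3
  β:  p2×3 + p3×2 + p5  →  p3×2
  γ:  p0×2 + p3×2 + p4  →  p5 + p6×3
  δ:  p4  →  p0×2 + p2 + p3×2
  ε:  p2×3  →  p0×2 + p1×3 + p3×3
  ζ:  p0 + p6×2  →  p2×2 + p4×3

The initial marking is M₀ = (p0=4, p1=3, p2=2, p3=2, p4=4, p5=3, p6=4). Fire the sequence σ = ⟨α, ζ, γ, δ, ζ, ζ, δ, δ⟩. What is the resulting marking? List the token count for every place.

step 1: fire α:  (p0=4, p1=3, p2=2, p3=2, p4=4, p5=3, p6=4) → (p0=7, p1=0, p2=2, p3=2, p4=5, p5=6, p6=4)
step 2: fire ζ:  (p0=7, p1=0, p2=2, p3=2, p4=5, p5=6, p6=4) → (p0=6, p1=0, p2=4, p3=2, p4=8, p5=6, p6=2)
step 3: fire γ:  (p0=6, p1=0, p2=4, p3=2, p4=8, p5=6, p6=2) → (p0=4, p1=0, p2=4, p3=0, p4=7, p5=7, p6=5)
step 4: fire δ:  (p0=4, p1=0, p2=4, p3=0, p4=7, p5=7, p6=5) → (p0=6, p1=0, p2=5, p3=2, p4=6, p5=7, p6=5)
step 5: fire ζ:  (p0=6, p1=0, p2=5, p3=2, p4=6, p5=7, p6=5) → (p0=5, p1=0, p2=7, p3=2, p4=9, p5=7, p6=3)
step 6: fire ζ:  (p0=5, p1=0, p2=7, p3=2, p4=9, p5=7, p6=3) → (p0=4, p1=0, p2=9, p3=2, p4=12, p5=7, p6=1)
step 7: fire δ:  (p0=4, p1=0, p2=9, p3=2, p4=12, p5=7, p6=1) → (p0=6, p1=0, p2=10, p3=4, p4=11, p5=7, p6=1)
step 8: fire δ:  (p0=6, p1=0, p2=10, p3=4, p4=11, p5=7, p6=1) → (p0=8, p1=0, p2=11, p3=6, p4=10, p5=7, p6=1)

(p0=8, p1=0, p2=11, p3=6, p4=10, p5=7, p6=1)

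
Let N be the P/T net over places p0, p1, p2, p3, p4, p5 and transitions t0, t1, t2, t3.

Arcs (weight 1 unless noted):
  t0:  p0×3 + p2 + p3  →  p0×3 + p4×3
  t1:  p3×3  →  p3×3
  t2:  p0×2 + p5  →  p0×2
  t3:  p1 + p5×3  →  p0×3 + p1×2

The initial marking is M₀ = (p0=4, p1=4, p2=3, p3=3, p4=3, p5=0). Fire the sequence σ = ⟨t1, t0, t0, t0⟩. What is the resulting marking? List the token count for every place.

step 1: fire t1:  (p0=4, p1=4, p2=3, p3=3, p4=3, p5=0) → (p0=4, p1=4, p2=3, p3=3, p4=3, p5=0)
step 2: fire t0:  (p0=4, p1=4, p2=3, p3=3, p4=3, p5=0) → (p0=4, p1=4, p2=2, p3=2, p4=6, p5=0)
step 3: fire t0:  (p0=4, p1=4, p2=2, p3=2, p4=6, p5=0) → (p0=4, p1=4, p2=1, p3=1, p4=9, p5=0)
step 4: fire t0:  (p0=4, p1=4, p2=1, p3=1, p4=9, p5=0) → (p0=4, p1=4, p2=0, p3=0, p4=12, p5=0)

(p0=4, p1=4, p2=0, p3=0, p4=12, p5=0)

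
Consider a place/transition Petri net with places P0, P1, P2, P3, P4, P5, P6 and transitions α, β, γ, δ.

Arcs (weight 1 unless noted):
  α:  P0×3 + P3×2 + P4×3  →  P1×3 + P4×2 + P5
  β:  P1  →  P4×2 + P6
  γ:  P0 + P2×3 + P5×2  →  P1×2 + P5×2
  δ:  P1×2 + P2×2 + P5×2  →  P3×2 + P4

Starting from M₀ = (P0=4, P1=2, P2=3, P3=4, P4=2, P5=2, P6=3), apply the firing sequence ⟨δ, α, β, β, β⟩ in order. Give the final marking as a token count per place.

(P0=1, P1=0, P2=1, P3=4, P4=8, P5=1, P6=6)

step 1: fire δ:  (P0=4, P1=2, P2=3, P3=4, P4=2, P5=2, P6=3) → (P0=4, P1=0, P2=1, P3=6, P4=3, P5=0, P6=3)
step 2: fire α:  (P0=4, P1=0, P2=1, P3=6, P4=3, P5=0, P6=3) → (P0=1, P1=3, P2=1, P3=4, P4=2, P5=1, P6=3)
step 3: fire β:  (P0=1, P1=3, P2=1, P3=4, P4=2, P5=1, P6=3) → (P0=1, P1=2, P2=1, P3=4, P4=4, P5=1, P6=4)
step 4: fire β:  (P0=1, P1=2, P2=1, P3=4, P4=4, P5=1, P6=4) → (P0=1, P1=1, P2=1, P3=4, P4=6, P5=1, P6=5)
step 5: fire β:  (P0=1, P1=1, P2=1, P3=4, P4=6, P5=1, P6=5) → (P0=1, P1=0, P2=1, P3=4, P4=8, P5=1, P6=6)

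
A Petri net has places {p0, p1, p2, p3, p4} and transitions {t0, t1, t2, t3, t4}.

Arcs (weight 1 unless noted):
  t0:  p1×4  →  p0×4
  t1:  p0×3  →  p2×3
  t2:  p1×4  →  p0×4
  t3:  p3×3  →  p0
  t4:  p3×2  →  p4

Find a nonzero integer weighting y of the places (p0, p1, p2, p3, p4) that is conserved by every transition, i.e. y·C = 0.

y = (p0:3, p1:3, p2:3, p3:1, p4:2)

Incidence matrix C (rows=places, cols=transitions):
       t0   t1   t2   t3   t4
   p0   4   -3    4    1    0
   p1  -4    0   -4    0    0
   p2   0    3    0    0    0
   p3   0    0    0   -3   -2
   p4   0    0    0    0    1

Candidate y = [3, 3, 3, 1, 2]; check y·C column-wise:
  col t0: 3·4 + 3·-4 + 3·0 + 1·0 + 2·0 = 0
  col t1: 3·-3 + 3·0 + 3·3 + 1·0 + 2·0 = 0
  col t2: 3·4 + 3·-4 + 3·0 + 1·0 + 2·0 = 0
  col t3: 3·1 + 3·0 + 3·0 + 1·-3 + 2·0 = 0
  col t4: 3·0 + 3·0 + 3·0 + 1·-2 + 2·1 = 0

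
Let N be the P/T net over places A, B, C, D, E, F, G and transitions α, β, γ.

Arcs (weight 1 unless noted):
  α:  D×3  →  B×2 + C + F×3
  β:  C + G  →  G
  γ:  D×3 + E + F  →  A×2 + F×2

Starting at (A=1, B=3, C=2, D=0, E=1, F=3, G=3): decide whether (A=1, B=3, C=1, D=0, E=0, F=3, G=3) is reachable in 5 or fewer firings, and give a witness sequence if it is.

NO — not reachable within 5 firings

depth 0: 1 marking
depth 1: 2 markings reached so far
depth 2: 3 markings reached so far
depth 3: 3 markings reached so far
(frontier empty at depth 3; search complete)
target is not among the 3 markings reachable within 5 steps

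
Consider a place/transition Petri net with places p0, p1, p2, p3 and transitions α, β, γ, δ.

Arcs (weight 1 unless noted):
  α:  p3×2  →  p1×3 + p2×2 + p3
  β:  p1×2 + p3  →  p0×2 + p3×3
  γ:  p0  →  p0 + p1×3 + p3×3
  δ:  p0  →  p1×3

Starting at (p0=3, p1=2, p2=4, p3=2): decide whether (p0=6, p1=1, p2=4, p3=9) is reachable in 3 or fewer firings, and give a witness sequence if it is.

depth 0: 1 marking
depth 1: 5 markings reached so far
depth 2: 13 markings reached so far
depth 3: 30 markings reached so far
target is not among the 30 markings reachable within 3 steps

NO — not reachable within 3 firings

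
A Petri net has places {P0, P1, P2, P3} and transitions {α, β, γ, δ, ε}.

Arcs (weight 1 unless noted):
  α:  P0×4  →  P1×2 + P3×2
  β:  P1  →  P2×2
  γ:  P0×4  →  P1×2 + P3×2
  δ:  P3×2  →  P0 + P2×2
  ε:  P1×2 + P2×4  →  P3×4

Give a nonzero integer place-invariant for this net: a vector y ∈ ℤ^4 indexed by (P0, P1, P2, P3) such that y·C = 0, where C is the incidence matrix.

y = (P0:2, P1:2, P2:1, P3:2)

Incidence matrix C (rows=places, cols=transitions):
        α    β    γ    δ    ε
   P0  -4    0   -4    1    0
   P1   2   -1    2    0   -2
   P2   0    2    0    2   -4
   P3   2    0    2   -2    4

Candidate y = [2, 2, 1, 2]; check y·C column-wise:
  col α: 2·-4 + 2·2 + 1·0 + 2·2 = 0
  col β: 2·0 + 2·-1 + 1·2 + 2·0 = 0
  col γ: 2·-4 + 2·2 + 1·0 + 2·2 = 0
  col δ: 2·1 + 2·0 + 1·2 + 2·-2 = 0
  col ε: 2·0 + 2·-2 + 1·-4 + 2·4 = 0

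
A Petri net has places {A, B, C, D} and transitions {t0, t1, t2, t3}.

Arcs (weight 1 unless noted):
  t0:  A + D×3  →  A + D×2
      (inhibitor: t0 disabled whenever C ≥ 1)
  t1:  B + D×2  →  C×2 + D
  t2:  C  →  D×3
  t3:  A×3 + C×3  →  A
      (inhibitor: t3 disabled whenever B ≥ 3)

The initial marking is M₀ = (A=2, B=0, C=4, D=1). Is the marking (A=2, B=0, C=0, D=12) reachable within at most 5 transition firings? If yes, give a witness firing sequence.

YES — reachable via ⟨t2, t2, t2, t2, t0⟩ (5 firings)

step 1: fire t2:  (A=2, B=0, C=4, D=1) → (A=2, B=0, C=3, D=4)
step 2: fire t2:  (A=2, B=0, C=3, D=4) → (A=2, B=0, C=2, D=7)
step 3: fire t2:  (A=2, B=0, C=2, D=7) → (A=2, B=0, C=1, D=10)
step 4: fire t2:  (A=2, B=0, C=1, D=10) → (A=2, B=0, C=0, D=13)
step 5: fire t0:  (A=2, B=0, C=0, D=13) → (A=2, B=0, C=0, D=12)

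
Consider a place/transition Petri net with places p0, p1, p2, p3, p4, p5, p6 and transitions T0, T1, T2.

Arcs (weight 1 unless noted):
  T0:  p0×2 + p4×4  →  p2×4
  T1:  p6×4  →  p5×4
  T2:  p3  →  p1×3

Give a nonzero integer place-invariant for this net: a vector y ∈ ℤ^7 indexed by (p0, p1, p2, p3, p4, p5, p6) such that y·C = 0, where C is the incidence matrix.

Incidence matrix C (rows=places, cols=transitions):
       T0   T1   T2
   p0  -2    0    0
   p1   0    0    3
   p2   4    0    0
   p3   0    0   -1
   p4  -4    0    0
   p5   0    4    0
   p6   0   -4    0

Candidate y = [2, 0, 1, 0, 0, 0, 0]; check y·C column-wise:
  col T0: 2·-2 + 1·4 + 0·-4 = 0
  col T1: 2·0 + 1·0 + 0·4 + 0·-4 = 0
  col T2: 2·0 + 0·3 + 1·0 + 0·-1 = 0

y = (p0:2, p1:0, p2:1, p3:0, p4:0, p5:0, p6:0)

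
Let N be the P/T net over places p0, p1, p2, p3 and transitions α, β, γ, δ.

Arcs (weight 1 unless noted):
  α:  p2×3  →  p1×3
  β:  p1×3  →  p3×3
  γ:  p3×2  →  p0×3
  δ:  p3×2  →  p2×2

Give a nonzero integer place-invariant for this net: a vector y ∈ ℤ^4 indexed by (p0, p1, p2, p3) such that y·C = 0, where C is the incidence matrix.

Incidence matrix C (rows=places, cols=transitions):
        α    β    γ    δ
   p0   0    0    3    0
   p1   3   -3    0    0
   p2  -3    0    0    2
   p3   0    3   -2   -2

Candidate y = [2, 3, 3, 3]; check y·C column-wise:
  col α: 2·0 + 3·3 + 3·-3 + 3·0 = 0
  col β: 2·0 + 3·-3 + 3·0 + 3·3 = 0
  col γ: 2·3 + 3·0 + 3·0 + 3·-2 = 0
  col δ: 2·0 + 3·0 + 3·2 + 3·-2 = 0

y = (p0:2, p1:3, p2:3, p3:3)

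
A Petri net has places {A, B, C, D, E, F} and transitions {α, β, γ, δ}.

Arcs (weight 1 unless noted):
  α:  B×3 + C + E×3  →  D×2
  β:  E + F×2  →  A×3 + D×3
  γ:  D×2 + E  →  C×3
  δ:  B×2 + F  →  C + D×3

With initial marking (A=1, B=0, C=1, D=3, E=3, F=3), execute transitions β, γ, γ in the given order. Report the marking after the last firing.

step 1: fire β:  (A=1, B=0, C=1, D=3, E=3, F=3) → (A=4, B=0, C=1, D=6, E=2, F=1)
step 2: fire γ:  (A=4, B=0, C=1, D=6, E=2, F=1) → (A=4, B=0, C=4, D=4, E=1, F=1)
step 3: fire γ:  (A=4, B=0, C=4, D=4, E=1, F=1) → (A=4, B=0, C=7, D=2, E=0, F=1)

(A=4, B=0, C=7, D=2, E=0, F=1)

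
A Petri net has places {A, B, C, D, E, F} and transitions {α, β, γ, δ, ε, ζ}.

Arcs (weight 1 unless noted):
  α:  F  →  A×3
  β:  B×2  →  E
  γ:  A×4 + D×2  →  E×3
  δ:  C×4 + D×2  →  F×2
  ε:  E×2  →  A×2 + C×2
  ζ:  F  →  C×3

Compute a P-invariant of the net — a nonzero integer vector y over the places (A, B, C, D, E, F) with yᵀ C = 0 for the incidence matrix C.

Incidence matrix C (rows=places, cols=transitions):
        α    β    γ    δ    ε    ζ
    A   3    0   -4    0    2    0
    B   0   -2    0    0    0    0
    C   0    0    0   -4    2    3
    D   0    0   -2   -2    0    0
    E   0    1    3    0   -2    0
    F  -1    0    0    2    0   -1

Candidate y = [1, 1, 1, 1, 2, 3]; check y·C column-wise:
  col α: 1·3 + 1·0 + 1·0 + 1·0 + 2·0 + 3·-1 = 0
  col β: 1·0 + 1·-2 + 1·0 + 1·0 + 2·1 + 3·0 = 0
  col γ: 1·-4 + 1·0 + 1·0 + 1·-2 + 2·3 + 3·0 = 0
  col δ: 1·0 + 1·0 + 1·-4 + 1·-2 + 2·0 + 3·2 = 0
  col ε: 1·2 + 1·0 + 1·2 + 1·0 + 2·-2 + 3·0 = 0
  col ζ: 1·0 + 1·0 + 1·3 + 1·0 + 2·0 + 3·-1 = 0

y = (A:1, B:1, C:1, D:1, E:2, F:3)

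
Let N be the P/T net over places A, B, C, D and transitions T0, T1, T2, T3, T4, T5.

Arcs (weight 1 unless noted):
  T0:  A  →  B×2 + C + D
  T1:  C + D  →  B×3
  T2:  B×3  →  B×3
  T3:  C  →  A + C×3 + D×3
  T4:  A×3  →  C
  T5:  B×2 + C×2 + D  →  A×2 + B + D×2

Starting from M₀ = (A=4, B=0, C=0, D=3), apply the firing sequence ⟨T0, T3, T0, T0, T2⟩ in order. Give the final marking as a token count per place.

(A=2, B=6, C=5, D=9)

step 1: fire T0:  (A=4, B=0, C=0, D=3) → (A=3, B=2, C=1, D=4)
step 2: fire T3:  (A=3, B=2, C=1, D=4) → (A=4, B=2, C=3, D=7)
step 3: fire T0:  (A=4, B=2, C=3, D=7) → (A=3, B=4, C=4, D=8)
step 4: fire T0:  (A=3, B=4, C=4, D=8) → (A=2, B=6, C=5, D=9)
step 5: fire T2:  (A=2, B=6, C=5, D=9) → (A=2, B=6, C=5, D=9)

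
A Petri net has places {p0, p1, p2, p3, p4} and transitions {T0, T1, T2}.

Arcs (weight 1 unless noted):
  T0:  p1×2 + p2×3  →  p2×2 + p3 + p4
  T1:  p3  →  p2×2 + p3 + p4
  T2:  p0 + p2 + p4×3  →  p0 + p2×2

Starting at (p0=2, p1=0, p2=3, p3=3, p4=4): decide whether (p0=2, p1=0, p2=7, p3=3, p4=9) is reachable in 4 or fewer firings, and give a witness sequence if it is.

depth 0: 1 marking
depth 1: 3 markings reached so far
depth 2: 5 markings reached so far
depth 3: 7 markings reached so far
depth 4: 10 markings reached so far
target is not among the 10 markings reachable within 4 steps

NO — not reachable within 4 firings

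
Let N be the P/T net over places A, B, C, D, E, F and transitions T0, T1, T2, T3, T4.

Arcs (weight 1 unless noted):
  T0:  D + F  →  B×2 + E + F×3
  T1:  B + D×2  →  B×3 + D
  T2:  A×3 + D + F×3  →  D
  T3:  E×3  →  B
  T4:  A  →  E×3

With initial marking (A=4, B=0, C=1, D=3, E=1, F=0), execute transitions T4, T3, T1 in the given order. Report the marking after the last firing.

step 1: fire T4:  (A=4, B=0, C=1, D=3, E=1, F=0) → (A=3, B=0, C=1, D=3, E=4, F=0)
step 2: fire T3:  (A=3, B=0, C=1, D=3, E=4, F=0) → (A=3, B=1, C=1, D=3, E=1, F=0)
step 3: fire T1:  (A=3, B=1, C=1, D=3, E=1, F=0) → (A=3, B=3, C=1, D=2, E=1, F=0)

(A=3, B=3, C=1, D=2, E=1, F=0)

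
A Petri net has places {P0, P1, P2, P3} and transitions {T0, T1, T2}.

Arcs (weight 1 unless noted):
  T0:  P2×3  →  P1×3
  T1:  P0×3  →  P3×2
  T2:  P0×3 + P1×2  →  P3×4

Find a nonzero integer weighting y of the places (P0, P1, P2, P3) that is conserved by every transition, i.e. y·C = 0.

y = (P0:2, P1:3, P2:3, P3:3)

Incidence matrix C (rows=places, cols=transitions):
       T0   T1   T2
   P0   0   -3   -3
   P1   3    0   -2
   P2  -3    0    0
   P3   0    2    4

Candidate y = [2, 3, 3, 3]; check y·C column-wise:
  col T0: 2·0 + 3·3 + 3·-3 + 3·0 = 0
  col T1: 2·-3 + 3·0 + 3·0 + 3·2 = 0
  col T2: 2·-3 + 3·-2 + 3·0 + 3·4 = 0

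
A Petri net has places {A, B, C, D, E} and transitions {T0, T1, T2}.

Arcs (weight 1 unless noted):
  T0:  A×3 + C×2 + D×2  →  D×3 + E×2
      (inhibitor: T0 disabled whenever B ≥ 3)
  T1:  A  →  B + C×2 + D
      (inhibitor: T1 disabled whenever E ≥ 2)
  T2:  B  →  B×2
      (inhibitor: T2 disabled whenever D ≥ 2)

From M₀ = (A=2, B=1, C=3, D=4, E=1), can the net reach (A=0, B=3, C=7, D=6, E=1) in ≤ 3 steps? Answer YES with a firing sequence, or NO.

YES — reachable via ⟨T1, T1⟩ (2 firings)

step 1: fire T1:  (A=2, B=1, C=3, D=4, E=1) → (A=1, B=2, C=5, D=5, E=1)
step 2: fire T1:  (A=1, B=2, C=5, D=5, E=1) → (A=0, B=3, C=7, D=6, E=1)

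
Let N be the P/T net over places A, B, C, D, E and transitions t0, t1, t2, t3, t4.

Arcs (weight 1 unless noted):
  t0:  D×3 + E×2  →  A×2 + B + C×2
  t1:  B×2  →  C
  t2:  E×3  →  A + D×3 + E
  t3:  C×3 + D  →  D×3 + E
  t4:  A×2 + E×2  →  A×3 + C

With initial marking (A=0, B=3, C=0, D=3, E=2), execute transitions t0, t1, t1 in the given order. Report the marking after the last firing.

(A=2, B=0, C=4, D=0, E=0)

step 1: fire t0:  (A=0, B=3, C=0, D=3, E=2) → (A=2, B=4, C=2, D=0, E=0)
step 2: fire t1:  (A=2, B=4, C=2, D=0, E=0) → (A=2, B=2, C=3, D=0, E=0)
step 3: fire t1:  (A=2, B=2, C=3, D=0, E=0) → (A=2, B=0, C=4, D=0, E=0)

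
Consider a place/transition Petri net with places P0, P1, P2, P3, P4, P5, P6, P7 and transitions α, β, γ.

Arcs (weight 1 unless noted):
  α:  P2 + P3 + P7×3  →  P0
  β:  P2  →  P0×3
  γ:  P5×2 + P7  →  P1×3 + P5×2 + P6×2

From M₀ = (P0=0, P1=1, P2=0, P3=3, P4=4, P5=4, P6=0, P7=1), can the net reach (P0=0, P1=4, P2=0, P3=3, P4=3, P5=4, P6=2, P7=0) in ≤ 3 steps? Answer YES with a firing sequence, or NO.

depth 0: 1 marking
depth 1: 2 markings reached so far
depth 2: 2 markings reached so far
(frontier empty at depth 2; search complete)
target is not among the 2 markings reachable within 3 steps

NO — not reachable within 3 firings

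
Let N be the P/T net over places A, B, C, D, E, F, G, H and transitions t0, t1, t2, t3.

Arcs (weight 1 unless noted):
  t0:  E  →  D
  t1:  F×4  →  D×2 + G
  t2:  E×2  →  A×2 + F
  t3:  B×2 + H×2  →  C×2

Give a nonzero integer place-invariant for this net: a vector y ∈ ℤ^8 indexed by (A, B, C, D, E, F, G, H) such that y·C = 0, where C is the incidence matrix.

y = (A:0, B:1, C:1, D:0, E:0, F:0, G:0, H:0)

Incidence matrix C (rows=places, cols=transitions):
       t0   t1   t2   t3
    A   0    0    2    0
    B   0    0    0   -2
    C   0    0    0    2
    D   1    2    0    0
    E  -1    0   -2    0
    F   0   -4    1    0
    G   0    1    0    0
    H   0    0    0   -2

Candidate y = [0, 1, 1, 0, 0, 0, 0, 0]; check y·C column-wise:
  col t0: 1·0 + 1·0 + 0·1 + 0·-1 = 0
  col t1: 1·0 + 1·0 + 0·2 + 0·-4 + 0·1 = 0
  col t2: 0·2 + 1·0 + 1·0 + 0·-2 + 0·1 = 0
  col t3: 1·-2 + 1·2 + 0·-2 = 0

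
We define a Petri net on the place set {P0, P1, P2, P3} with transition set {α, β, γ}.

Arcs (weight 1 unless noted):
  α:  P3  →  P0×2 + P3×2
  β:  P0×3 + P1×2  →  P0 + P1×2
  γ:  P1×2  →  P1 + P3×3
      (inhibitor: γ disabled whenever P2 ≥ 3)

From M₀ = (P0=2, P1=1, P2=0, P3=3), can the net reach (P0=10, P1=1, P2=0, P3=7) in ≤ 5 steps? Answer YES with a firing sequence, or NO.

YES — reachable via ⟨α, α, α, α⟩ (4 firings)

step 1: fire α:  (P0=2, P1=1, P2=0, P3=3) → (P0=4, P1=1, P2=0, P3=4)
step 2: fire α:  (P0=4, P1=1, P2=0, P3=4) → (P0=6, P1=1, P2=0, P3=5)
step 3: fire α:  (P0=6, P1=1, P2=0, P3=5) → (P0=8, P1=1, P2=0, P3=6)
step 4: fire α:  (P0=8, P1=1, P2=0, P3=6) → (P0=10, P1=1, P2=0, P3=7)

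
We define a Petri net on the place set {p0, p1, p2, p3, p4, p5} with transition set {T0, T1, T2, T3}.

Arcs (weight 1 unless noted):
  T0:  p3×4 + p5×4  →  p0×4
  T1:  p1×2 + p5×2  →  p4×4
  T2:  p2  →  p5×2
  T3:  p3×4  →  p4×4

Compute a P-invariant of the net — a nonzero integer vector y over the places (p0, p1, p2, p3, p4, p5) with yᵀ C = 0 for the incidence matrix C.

Incidence matrix C (rows=places, cols=transitions):
       T0   T1   T2   T3
   p0   4    0    0    0
   p1   0   -2    0    0
   p2   0    0   -1    0
   p3  -4    0    0   -4
   p4   0    4    0    4
   p5  -4   -2    2    0

Candidate y = [1, 2, 0, 1, 1, 0]; check y·C column-wise:
  col T0: 1·4 + 2·0 + 1·-4 + 1·0 + 0·-4 = 0
  col T1: 1·0 + 2·-2 + 1·0 + 1·4 + 0·-2 = 0
  col T2: 1·0 + 2·0 + 0·-1 + 1·0 + 1·0 + 0·2 = 0
  col T3: 1·0 + 2·0 + 1·-4 + 1·4 = 0

y = (p0:1, p1:2, p2:0, p3:1, p4:1, p5:0)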